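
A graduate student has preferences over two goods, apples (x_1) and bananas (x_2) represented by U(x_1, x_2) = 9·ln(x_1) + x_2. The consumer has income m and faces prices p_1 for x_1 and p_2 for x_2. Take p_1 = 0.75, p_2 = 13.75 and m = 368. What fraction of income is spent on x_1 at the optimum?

MU_x_1 = 9/x_1, MU_x_2 = 1. Tangency: 9/x_1 = p_1/p_2.
So x_1*(p_1,p_2) = 9·p_2/p_1, independent of income; and x_2* = (m − 9·p_2)/p_2.
At the given prices: x_1* = 9·13.75/0.75 = 165, and x_2* = 17.7636.
Expenditure on x_1: 0.75·165 = 123.75; share = 0.3363.

share on x_1 = 0.3363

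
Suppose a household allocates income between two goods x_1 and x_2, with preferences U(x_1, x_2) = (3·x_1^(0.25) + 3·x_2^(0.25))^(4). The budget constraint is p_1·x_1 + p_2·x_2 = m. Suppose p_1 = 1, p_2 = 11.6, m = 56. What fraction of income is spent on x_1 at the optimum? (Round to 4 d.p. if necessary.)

share on x_1 = 0.6936

MRS = MU_x_1/MU_x_2 = (x_2/x_1)^(0.75). Set equal to p_1/p_2.
Hence x_2/x_1 = (p_1/p_2)^(1/(0.75)), i.e. raised to the 4/3 power.
With the ratio pinned down, the budget gives x_1* = m/(p_1 + p_2·(x_2/x_1)) and x_2* = (x_2/x_1)·x_1*.
Numerically x_2/x_1 = 0.038082, so x_1* = 56/(1 + 11.6·0.038082) = 38.8416 and x_2* = 0.038082·38.8416 = 1.4792.
Expenditure on x_1: 1·38.8416 = 38.8416; share = 0.6936.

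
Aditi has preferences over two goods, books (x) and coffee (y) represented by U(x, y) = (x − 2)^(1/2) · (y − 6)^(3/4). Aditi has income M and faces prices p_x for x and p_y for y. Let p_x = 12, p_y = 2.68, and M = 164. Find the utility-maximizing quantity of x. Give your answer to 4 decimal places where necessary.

x* = 6.1307

Let x' = x−2, y' = y−6. MRS = (2/3)·y'/x' = p_x/p_y.
Substituting into the budget: x* = 2 + 0.4·(M − 2·p_x − 6·p_y)/p_x, and y* = 6 + 0.6·(…)/p_y.
Discretionary income = 164 − 2·12 − 6·2.68 = 123.92; x* = 2 + 0.4·123.92/12 = 6.1307.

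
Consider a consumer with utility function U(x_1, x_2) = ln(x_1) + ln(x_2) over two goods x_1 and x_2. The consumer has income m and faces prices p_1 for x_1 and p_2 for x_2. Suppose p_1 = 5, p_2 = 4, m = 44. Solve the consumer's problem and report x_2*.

x_2* = 5.5

The MRS is x_2/x_1. Set MRS = p_1/p_2.
Rearranging, p_2·x_2 = p_1·x_1. Substituting into the budget gives p_1·x_1·(1 + 1) = m.
Demand: x_1*(p_1,p_2,m) = 0.5·m/p_1 and x_2* = 0.5·m/p_2.
At p_1=5, p_2=4, m=44: x_2* = 0.5·44/4 = 5.5.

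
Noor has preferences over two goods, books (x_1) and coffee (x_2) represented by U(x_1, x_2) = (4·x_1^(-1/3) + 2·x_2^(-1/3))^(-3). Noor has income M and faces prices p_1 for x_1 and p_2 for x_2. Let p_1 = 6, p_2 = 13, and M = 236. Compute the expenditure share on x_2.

share on x_2 = 0.4191

MRS = MU_x_1/MU_x_2 = 2·(x_2/x_1)^(4/3). Set equal to p_1/p_2.
Solve for the ratio: x_2/x_1 = [(1/2)·p_1/p_2]^(0.75).
With the ratio pinned down, the budget gives x_1* = M/(p_1 + p_2·(x_2/x_1)) and x_2* = (x_2/x_1)·x_1*.
Numerically x_2/x_1 = 0.332953, so x_1* = 236/(6 + 13·0.332953) = 22.8496 and x_2* = 0.332953·22.8496 = 7.6079.
Expenditure on x_2: 13·7.6079 = 98.9022; share = 0.4191.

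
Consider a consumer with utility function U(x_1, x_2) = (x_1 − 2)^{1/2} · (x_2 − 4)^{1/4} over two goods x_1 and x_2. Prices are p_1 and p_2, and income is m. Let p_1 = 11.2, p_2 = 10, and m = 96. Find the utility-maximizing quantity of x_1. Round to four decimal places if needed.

x_1* = 4

This is Cobb-Douglas in (x_1−2, x_2−4): tangency gives 0.5·p_2·(x_2−4) = 0.25·p_1·(x_1−2).
After buying the subsistence bundle (2, 4), a share 2/3 of the remaining income goes to x_1: x_1* = 2 + 2/3·(m − 2p_1 − 4p_2)/p_1.
Discretionary income = 96 − 2·11.2 − 4·10 = 33.6; x_1* = 2 + 2/3·33.6/11.2 = 4.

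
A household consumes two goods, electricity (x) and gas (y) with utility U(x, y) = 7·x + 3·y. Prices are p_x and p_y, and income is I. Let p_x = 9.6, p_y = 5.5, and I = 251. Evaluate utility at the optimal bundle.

Perfect substitutes: compare marginal utility per dollar. 7/p_x vs 3/p_y → 0.7292 vs 0.5455.
x gives more utility per dollar, so spend all income on x: x* = I/p_x, y* = 0.
Numerically: x* = 26.1458, y* = 0.
Utility at the optimum: U(26.1458, 0) = 183.0208.

V = 183.0208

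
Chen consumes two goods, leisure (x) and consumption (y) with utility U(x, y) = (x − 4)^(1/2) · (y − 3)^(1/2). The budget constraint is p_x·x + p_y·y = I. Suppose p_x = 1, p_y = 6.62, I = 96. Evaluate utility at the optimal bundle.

This is Cobb-Douglas in (x−4, y−3): tangency gives 0.5·p_y·(y−3) = 0.5·p_x·(x−4).
Substituting into the budget: x* = 4 + 0.5·(I − 4·p_x − 3·p_y)/p_x, and y* = 3 + 0.5·(…)/p_y.
Discretionary income = 96 − 4·1 − 3·6.62 = 72.14; x* = 4 + 0.5·72.14/1 = 40.07; y* = 3 + 0.5·72.14/6.62 = 8.4486.
Utility at the optimum: U(40.07, 8.4486) = 14.019.

V = 14.019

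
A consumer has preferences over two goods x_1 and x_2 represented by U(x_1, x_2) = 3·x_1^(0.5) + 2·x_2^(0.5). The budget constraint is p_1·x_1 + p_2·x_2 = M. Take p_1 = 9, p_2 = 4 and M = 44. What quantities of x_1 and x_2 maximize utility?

x_1* = 2.4444, x_2* = 5.5

MRS = MU_x_1/MU_x_2 = (3/2)·(x_2/x_1)^(0.5). Set equal to p_1/p_2.
Hence x_2/x_1 = ((2/3)·p_1/p_2)^(1/(0.5)), i.e. raised to the 2 power.
Substitute x_2 = (x_2/x_1)·x_1 into the budget: x_1* = M/(p_1 + p_2·(x_2/x_1)).
Numerically x_2/x_1 = 2.25, so x_1* = 44/(9 + 4·2.25) = 2.4444 and x_2* = 2.25·2.4444 = 5.5.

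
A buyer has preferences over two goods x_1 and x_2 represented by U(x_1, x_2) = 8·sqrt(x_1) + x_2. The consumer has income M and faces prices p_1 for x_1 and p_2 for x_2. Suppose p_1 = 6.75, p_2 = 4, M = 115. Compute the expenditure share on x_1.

share on x_1 = 0.3298

Thus x_1* = (4·p_2/p_1)² — independent of M — with the rest of income spent on x_2.
Plugging in: x_1* = (4·4/6.75)² = 5.6187, x_2* = 19.2685.
Expenditure on x_1: 6.75·5.6187 = 37.9259; share = 0.3298.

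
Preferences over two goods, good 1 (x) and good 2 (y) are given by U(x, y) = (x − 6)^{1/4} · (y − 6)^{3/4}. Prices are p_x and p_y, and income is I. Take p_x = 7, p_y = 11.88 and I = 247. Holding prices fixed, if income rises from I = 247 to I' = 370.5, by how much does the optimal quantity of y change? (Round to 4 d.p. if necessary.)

This is Cobb-Douglas in (x−6, y−6): tangency gives 0.25·p_y·(y−6) = 0.75·p_x·(x−6).
After buying the subsistence bundle (6, 6), a share 0.25 of the remaining income goes to x: x* = 6 + 0.25·(I − 6p_x − 6p_y)/p_x.
Discretionary income = 247 − 6·7 − 6·11.88 = 133.72; y* = 6 + 0.75·133.72/11.88 = 14.4419.
At I' = 370.5: y* = 22.2386. Change: 22.2386 − 14.4419 = 7.7967.

Δy* = 7.7967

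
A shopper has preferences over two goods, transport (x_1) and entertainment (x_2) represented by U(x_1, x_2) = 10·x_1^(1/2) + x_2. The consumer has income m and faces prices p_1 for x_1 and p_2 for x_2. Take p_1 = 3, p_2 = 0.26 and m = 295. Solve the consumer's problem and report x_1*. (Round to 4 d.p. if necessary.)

x_1* = 0.1878

Set MRS = p_1/p_2: 5·x_1^(−1/2) = p_1/p_2.
Solve: √x_1 = 5·p_2/p_1, so x_1*(p_1,p_2) = (5·p_2/p_1)², and x_2* = (m − p_1·x_1*)/p_2.
Plugging in: x_1* = (5·0.26/3)² = 0.1878.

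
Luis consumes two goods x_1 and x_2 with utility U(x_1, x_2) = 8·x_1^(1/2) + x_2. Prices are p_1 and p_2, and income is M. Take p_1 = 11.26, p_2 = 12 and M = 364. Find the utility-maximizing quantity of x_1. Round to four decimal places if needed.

x_1* = 18.1721

Utility is quasi-linear in x_2; the FOC for x_1 is 4/√x_1 = p_1/p_2.
Thus x_1* = (4·p_2/p_1)² — independent of M — with the rest of income spent on x_2.
Plugging in: x_1* = (4·12/11.26)² = 18.1721.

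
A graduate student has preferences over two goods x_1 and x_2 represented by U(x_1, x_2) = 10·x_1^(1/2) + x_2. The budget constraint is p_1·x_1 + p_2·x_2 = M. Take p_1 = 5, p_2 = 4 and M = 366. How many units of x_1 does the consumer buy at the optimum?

Set MRS = p_1/p_2: 5·x_1^(−1/2) = p_1/p_2.
Thus x_1* = (5·p_2/p_1)² — independent of M — with the rest of income spent on x_2.
Plugging in: x_1* = (5·4/5)² = 16.

x_1* = 16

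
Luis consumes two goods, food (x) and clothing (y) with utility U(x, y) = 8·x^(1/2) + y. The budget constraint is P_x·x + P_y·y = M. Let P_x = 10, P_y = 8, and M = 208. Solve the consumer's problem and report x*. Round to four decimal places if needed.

x* = 10.24

Plugging in: x* = (4·8/10)² = 10.24.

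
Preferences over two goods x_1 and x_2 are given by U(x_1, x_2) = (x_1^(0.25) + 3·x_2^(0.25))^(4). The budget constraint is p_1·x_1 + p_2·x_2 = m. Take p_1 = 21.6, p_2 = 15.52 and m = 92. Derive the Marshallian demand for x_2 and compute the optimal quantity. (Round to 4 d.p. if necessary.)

x_2* = 4.9112

Substitute x_2 = (x_2/x_1)·x_1 into the budget: x_1* = m/(p_1 + p_2·(x_2/x_1)).
Numerically x_2/x_1 = 6.723226, so x_1* = 92/(21.6 + 15.52·6.723226) = 0.7305 and x_2* = 6.723226·0.7305 = 4.9112.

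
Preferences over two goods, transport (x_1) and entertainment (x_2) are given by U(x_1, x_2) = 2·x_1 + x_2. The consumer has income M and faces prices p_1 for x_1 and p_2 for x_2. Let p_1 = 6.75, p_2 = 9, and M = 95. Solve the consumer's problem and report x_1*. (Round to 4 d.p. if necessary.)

Linear utility — the consumer picks whichever good has higher MU/price: 2/6.75 = 0.2963 vs 1/9 = 0.1111.
x_1 gives more utility per dollar, so spend all income on x_1: x_1* = M/p_1, x_2* = 0.
Numerically: x_1* = 14.0741, x_2* = 0.

x_1* = 14.0741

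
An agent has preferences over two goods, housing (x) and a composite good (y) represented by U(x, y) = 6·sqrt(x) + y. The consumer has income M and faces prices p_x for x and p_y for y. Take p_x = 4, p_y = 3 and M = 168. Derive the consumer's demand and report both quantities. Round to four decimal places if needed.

x* = 5.0625, y* = 49.25

Plugging in: x* = (3·3/4)² = 5.0625, y* = 49.25.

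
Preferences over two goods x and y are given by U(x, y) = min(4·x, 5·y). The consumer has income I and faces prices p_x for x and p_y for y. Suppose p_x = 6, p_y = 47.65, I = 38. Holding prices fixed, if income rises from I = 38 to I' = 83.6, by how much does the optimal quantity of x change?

Demand: x*(p_x,p_y,I) = 5·I/(5·p_x + 4·p_y), y* = 4·I/(5·p_x + 4·p_y).
Here 5·6 + 4·47.65 = 220.6, giving x* = 0.8613.
At I' = 83.6: x* = 1.8948. Change: 1.8948 − 0.8613 = 1.0335.

Δx* = 1.0335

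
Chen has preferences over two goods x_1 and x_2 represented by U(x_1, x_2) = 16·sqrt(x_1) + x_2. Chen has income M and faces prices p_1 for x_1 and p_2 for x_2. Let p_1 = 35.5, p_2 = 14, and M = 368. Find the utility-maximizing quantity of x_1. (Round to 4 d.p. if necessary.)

x_1* = 9.9536

Set MRS = p_1/p_2: 8·x_1^(−1/2) = p_1/p_2.
Thus x_1* = (8·p_2/p_1)² — independent of M — with the rest of income spent on x_2.
Plugging in: x_1* = (8·14/35.5)² = 9.9536.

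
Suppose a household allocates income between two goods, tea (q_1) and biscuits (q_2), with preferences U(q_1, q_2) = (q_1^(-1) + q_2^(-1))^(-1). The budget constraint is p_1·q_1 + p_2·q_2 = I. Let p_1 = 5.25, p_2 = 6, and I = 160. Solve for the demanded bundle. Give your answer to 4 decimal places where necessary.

MRS = MU_q_1/MU_q_2 = (q_2/q_1)^(2). Set equal to p_1/p_2.
Solve for the ratio: q_2/q_1 = [p_1/p_2]^(0.5).
Substitute q_2 = (q_2/q_1)·q_1 into the budget: q_1* = I/(p_1 + p_2·(q_2/q_1)).
Numerically q_2/q_1 = 0.935414, so q_1* = 160/(5.25 + 6·0.935414) = 14.7296 and q_2* = 0.935414·14.7296 = 13.7783.

q_1* = 14.7296, q_2* = 13.7783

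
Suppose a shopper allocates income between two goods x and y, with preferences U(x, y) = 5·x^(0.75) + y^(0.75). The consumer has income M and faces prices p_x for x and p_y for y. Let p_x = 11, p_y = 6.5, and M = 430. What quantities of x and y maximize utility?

x* = 38.7901, y* = 0.509

MRS = MU_x/MU_y = 5·(y/x)^(0.25). Set equal to p_x/p_y.
Solve for the ratio: y/x = [(1/5)·p_x/p_y]^(4).
Substitute y = (y/x)·x into the budget: x* = M/(p_x + p_y·(y/x)).
Numerically y/x = 0.013123, so x* = 430/(11 + 6.5·0.013123) = 38.7901 and y* = 0.013123·38.7901 = 0.509.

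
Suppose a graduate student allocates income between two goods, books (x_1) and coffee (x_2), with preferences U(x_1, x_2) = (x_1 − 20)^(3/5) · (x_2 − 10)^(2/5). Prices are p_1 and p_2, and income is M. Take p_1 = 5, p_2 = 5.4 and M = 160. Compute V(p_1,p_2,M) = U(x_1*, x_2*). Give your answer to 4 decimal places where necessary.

V = 0.5936

MRS = (3/2)·(x_2−10)/(x_1−20). Tangency with p_1/p_2 gives x_2−10 = (2/3)·(p_1/p_2)·(x_1−20).
Substituting into the budget: x_1* = 20 + 0.6·(M − 20·p_1 − 10·p_2)/p_1, and x_2* = 10 + 0.4·(…)/p_2.
Discretionary income = 160 − 20·5 − 10·5.4 = 6; x_1* = 20 + 0.6·6/5 = 20.72; x_2* = 10 + 0.4·6/5.4 = 10.4444.
Utility at the optimum: U(20.72, 10.4444) = 0.5936.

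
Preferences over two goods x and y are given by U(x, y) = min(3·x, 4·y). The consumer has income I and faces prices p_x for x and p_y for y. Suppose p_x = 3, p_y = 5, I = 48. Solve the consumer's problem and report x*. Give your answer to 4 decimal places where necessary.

Demand: x*(p_x,p_y,I) = 4·I/(4·p_x + 3·p_y), y* = 3·I/(4·p_x + 3·p_y).
Here 4·3 + 3·5 = 27, giving x* = 7.1111.

x* = 7.1111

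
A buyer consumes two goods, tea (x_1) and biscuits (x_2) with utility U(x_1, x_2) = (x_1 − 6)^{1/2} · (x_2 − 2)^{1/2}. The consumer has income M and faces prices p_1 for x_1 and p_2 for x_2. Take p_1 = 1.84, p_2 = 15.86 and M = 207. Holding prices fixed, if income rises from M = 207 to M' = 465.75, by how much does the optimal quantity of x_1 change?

Δx_1* = 70.3125

Discretionary income = 207 − 6·1.84 − 2·15.86 = 164.24; x_1* = 6 + 0.5·164.24/1.84 = 50.6304.
At M' = 465.75: x_1* = 120.9429. Change: 120.9429 − 50.6304 = 70.3125.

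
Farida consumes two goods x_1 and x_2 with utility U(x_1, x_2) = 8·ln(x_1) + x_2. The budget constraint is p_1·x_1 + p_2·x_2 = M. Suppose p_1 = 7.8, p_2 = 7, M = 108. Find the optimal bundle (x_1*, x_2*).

At the given prices: x_1* = 8·7/7.8 = 7.1795, and x_2* = 7.4286.

x_1* = 7.1795, x_2* = 7.4286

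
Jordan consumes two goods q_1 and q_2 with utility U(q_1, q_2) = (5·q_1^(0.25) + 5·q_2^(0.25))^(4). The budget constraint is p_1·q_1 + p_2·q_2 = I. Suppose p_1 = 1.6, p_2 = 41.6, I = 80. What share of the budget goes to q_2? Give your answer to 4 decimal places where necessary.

From the CES first-order condition, (q_2/q_1)^(0.75) = p_1/p_2.
Hence q_2/q_1 = (p_1/p_2)^(1/(0.75)), i.e. raised to the 4/3 power.
With the ratio pinned down, the budget gives q_1* = I/(p_1 + p_2·(q_2/q_1)) and q_2* = (q_2/q_1)·q_1*.
Numerically q_2/q_1 = 0.012983, so q_1* = 80/(1.6 + 41.6·0.012983) = 37.3817 and q_2* = 0.012983·37.3817 = 0.4853.
Expenditure on q_2: 41.6·0.4853 = 20.1893; share = 0.2524.

share on q_2 = 0.2524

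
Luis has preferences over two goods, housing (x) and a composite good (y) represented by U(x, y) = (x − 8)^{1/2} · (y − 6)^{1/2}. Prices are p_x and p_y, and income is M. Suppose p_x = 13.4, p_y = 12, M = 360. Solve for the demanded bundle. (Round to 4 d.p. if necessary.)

After buying the subsistence bundle (8, 6), a share 0.5 of the remaining income goes to x: x* = 8 + 0.5·(M − 8p_x − 6p_y)/p_x.
Discretionary income = 360 − 8·13.4 − 6·12 = 180.8; x* = 8 + 0.5·180.8/13.4 = 14.7463; y* = 6 + 0.5·180.8/12 = 13.5333.

x* = 14.7463, y* = 13.5333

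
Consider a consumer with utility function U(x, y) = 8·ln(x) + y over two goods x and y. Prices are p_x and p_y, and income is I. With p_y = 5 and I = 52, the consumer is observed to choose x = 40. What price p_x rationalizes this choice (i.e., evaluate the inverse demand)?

p_x = 1

MU_x = 8/x, MU_y = 1. Tangency: 8/x = p_x/p_y.
So x*(p_x,p_y) = 8·p_y/p_x, independent of income; and y* = (I − 8·p_y)/p_y.
Set x* = 40 in the demand function and solve for p_x: p_x = 1.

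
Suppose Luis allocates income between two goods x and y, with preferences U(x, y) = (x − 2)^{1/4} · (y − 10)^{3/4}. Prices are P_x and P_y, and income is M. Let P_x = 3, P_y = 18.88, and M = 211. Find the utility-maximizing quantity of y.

y* = 10.6435

MRS = (1/3)·(y−10)/(x−2). Tangency with P_x/P_y gives y−10 = 3·(P_x/P_y)·(x−2).
After buying the subsistence bundle (2, 10), a share 0.25 of the remaining income goes to x: x* = 2 + 0.25·(M − 2P_x − 10P_y)/P_x.
Discretionary income = 211 − 2·3 − 10·18.88 = 16.2; y* = 10 + 0.75·16.2/18.88 = 10.6435.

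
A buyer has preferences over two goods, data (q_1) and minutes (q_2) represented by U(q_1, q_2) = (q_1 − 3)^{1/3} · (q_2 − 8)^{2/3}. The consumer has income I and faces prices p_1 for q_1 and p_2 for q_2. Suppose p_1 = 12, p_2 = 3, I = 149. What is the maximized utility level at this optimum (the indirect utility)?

V = 9.8889

Substituting into the budget: q_1* = 3 + 1/3·(I − 3·p_1 − 8·p_2)/p_1, and q_2* = 8 + 2/3·(…)/p_2.
Discretionary income = 149 − 3·12 − 8·3 = 89; q_1* = 3 + 1/3·89/12 = 5.4722; q_2* = 8 + 2/3·89/3 = 27.7778.
Utility at the optimum: U(5.4722, 27.7778) = 9.8889.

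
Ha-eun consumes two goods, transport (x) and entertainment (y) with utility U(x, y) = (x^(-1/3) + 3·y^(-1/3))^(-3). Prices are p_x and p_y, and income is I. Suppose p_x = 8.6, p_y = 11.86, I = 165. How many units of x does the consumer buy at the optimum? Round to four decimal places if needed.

x* = 5.5288

MRS = MU_x/MU_y = (1/3)·(y/x)^(4/3). Set equal to p_x/p_y.
Hence y/x = (3·p_x/p_y)^(1/(4/3)), i.e. raised to the 0.75 power.
With the ratio pinned down, the budget gives x* = I/(p_x + p_y·(y/x)) and y* = (y/x)·x*.
Numerically y/x = 1.79123, so x* = 165/(8.6 + 11.86·1.79123) = 5.5288.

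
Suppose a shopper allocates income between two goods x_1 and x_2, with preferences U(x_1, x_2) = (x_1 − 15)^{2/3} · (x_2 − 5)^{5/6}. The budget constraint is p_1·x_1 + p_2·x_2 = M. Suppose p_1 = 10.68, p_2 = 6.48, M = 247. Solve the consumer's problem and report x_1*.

MRS = (4/5)·(x_2−5)/(x_1−15). Tangency with p_1/p_2 gives x_2−5 = (5/4)·(p_1/p_2)·(x_1−15).
Substituting into the budget: x_1* = 15 + 4/9·(M − 15·p_1 − 5·p_2)/p_1, and x_2* = 5 + 5/9·(…)/p_2.
Discretionary income = 247 − 15·10.68 − 5·6.48 = 54.4; x_1* = 15 + 4/9·54.4/10.68 = 17.2638.

x_1* = 17.2638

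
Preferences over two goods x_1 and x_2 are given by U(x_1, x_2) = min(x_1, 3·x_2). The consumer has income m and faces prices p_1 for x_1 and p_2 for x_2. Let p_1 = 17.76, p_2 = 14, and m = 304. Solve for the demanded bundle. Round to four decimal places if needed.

Leontief preferences: the optimum is at the kink where x_1/3 = x_2/1, i.e. x_2 = (1/3)·x_1.
Budget: p_1·x_1 + p_2·(1/3)·x_1 = m, so (3·p_1 + p_2)·x_1 = 3·m.
Demand: x_1*(p_1,p_2,m) = 3·m/(3·p_1 + p_2), x_2* = m/(3·p_1 + p_2).
Here 3·17.76 + 14 = 67.28, giving x_1* = 13.5553 and x_2* = 4.5184.

x_1* = 13.5553, x_2* = 4.5184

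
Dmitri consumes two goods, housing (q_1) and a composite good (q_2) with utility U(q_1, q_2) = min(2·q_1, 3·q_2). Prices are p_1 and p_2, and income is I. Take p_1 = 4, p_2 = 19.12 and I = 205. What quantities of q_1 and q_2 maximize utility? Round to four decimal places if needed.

Demand: q_1*(p_1,p_2,I) = 3·I/(3·p_1 + 2·p_2), q_2* = 2·I/(3·p_1 + 2·p_2).
Here 3·4 + 2·19.12 = 50.24, giving q_1* = 12.2412 and q_2* = 8.1608.

q_1* = 12.2412, q_2* = 8.1608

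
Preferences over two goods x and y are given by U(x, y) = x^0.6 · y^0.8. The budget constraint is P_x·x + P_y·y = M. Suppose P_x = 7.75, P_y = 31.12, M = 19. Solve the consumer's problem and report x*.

The MRS is (3/4)·y/x. Set MRS = P_x/P_y.
Rearranging, P_y·y = (4/3)·P_x·x. Substituting into the budget gives P_x·x·(1 + (4/3)) = M.
Demand: x*(P_x,P_y,M) = 3/7·M/P_x and y* = 4/7·M/P_y.
At P_x=7.75, P_y=31.12, M=19: x* = 3/7·19/7.75 = 1.0507.

x* = 1.0507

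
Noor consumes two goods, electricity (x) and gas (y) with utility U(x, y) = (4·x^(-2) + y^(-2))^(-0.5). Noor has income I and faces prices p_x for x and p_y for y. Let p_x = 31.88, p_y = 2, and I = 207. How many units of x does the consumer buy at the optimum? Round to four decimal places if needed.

x* = 5.9057

From the CES first-order condition, 4·(y/x)^(3) = p_x/p_y.
Solve for the ratio: y/x = [(1/4)·p_x/p_y]^(1/3).
Substitute y = (y/x)·x into the budget: x* = I/(p_x + p_y·(y/x)).
Numerically y/x = 1.585414, so x* = 207/(31.88 + 2·1.585414) = 5.9057.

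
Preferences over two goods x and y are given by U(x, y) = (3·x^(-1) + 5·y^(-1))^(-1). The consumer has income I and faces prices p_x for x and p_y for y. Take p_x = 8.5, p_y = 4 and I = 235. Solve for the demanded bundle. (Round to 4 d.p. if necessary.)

MRS = MU_x/MU_y = (3/5)·(y/x)^(2). Set equal to p_x/p_y.
Solve for the ratio: y/x = [(5/3)·p_x/p_y]^(0.5).
With the ratio pinned down, the budget gives x* = I/(p_x + p_y·(y/x)) and y* = (y/x)·x*.
Numerically y/x = 1.881932, so x* = 235/(8.5 + 4·1.881932) = 14.6621 and y* = 1.881932·14.6621 = 27.5931.

x* = 14.6621, y* = 27.5931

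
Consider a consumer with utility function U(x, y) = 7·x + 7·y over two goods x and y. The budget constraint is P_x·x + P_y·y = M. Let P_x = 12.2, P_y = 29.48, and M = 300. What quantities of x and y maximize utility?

Linear utility — the consumer picks whichever good has higher MU/price: 7/12.2 = 0.5738 vs 7/29.48 = 0.2374.
x gives more utility per dollar, so spend all income on x: x* = M/P_x, y* = 0.
Numerically: x* = 24.5902, y* = 0.

x* = 24.5902, y* = 0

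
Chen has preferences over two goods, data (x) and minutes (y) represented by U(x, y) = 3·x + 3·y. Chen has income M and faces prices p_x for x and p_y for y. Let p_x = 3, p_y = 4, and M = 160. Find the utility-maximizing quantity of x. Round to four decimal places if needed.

Perfect substitutes: compare marginal utility per dollar. 3/p_x vs 3/p_y → 1 vs 0.75.
x gives more utility per dollar, so spend all income on x: x* = M/p_x, y* = 0.
Numerically: x* = 53.3333, y* = 0.

x* = 53.3333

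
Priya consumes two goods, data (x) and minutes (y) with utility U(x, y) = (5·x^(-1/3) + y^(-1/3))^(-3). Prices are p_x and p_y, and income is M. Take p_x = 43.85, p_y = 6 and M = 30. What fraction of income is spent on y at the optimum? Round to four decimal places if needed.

share on y = 0.1539

Numerically y/x = 1.329341, so x* = 30/(43.85 + 6·1.329341) = 0.5789 and y* = 1.329341·0.5789 = 0.7695.
Expenditure on y: 6·0.7695 = 4.617; share = 0.1539.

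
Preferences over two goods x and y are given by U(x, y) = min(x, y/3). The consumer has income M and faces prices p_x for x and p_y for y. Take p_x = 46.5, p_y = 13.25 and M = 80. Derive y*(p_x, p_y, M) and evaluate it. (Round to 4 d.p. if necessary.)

With perfect complements, no substitution: consume in ratio x:y = 1:3.
Budget: p_x·x + p_y·3·x = M, so (p_x + 3·p_y)·x = M.
Demand: x*(p_x,p_y,M) = M/(p_x + 3·p_y), y* = 3·M/(p_x + 3·p_y).
Here 46.5 + 3·13.25 = 86.25, giving y* = 2.7826.

y* = 2.7826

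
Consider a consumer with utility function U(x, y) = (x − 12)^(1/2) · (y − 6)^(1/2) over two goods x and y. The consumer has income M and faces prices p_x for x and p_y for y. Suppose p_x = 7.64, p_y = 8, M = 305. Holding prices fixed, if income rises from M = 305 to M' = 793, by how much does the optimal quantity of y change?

Substituting into the budget: x* = 12 + 0.5·(M − 12·p_x − 6·p_y)/p_x, and y* = 6 + 0.5·(…)/p_y.
Discretionary income = 305 − 12·7.64 − 6·8 = 165.32; y* = 6 + 0.5·165.32/8 = 16.3325.
At M' = 793: y* = 46.8325. Change: 46.8325 − 16.3325 = 30.5.

Δy* = 30.5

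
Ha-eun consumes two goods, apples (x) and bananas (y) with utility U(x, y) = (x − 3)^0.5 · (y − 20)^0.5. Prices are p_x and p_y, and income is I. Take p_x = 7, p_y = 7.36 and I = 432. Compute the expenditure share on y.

share on y = 0.6461

MRS = (y−20)/(x−3). Tangency with p_x/p_y gives y−20 = (p_x/p_y)·(x−3).
Substituting into the budget: x* = 3 + 0.5·(I − 3·p_x − 20·p_y)/p_x, and y* = 20 + 0.5·(…)/p_y.
Discretionary income = 432 − 3·7 − 20·7.36 = 263.8; x* = 3 + 0.5·263.8/7 = 21.8429; y* = 20 + 0.5·263.8/7.36 = 37.9212.
Expenditure on y: 7.36·37.9212 = 279.1; share = 0.6461.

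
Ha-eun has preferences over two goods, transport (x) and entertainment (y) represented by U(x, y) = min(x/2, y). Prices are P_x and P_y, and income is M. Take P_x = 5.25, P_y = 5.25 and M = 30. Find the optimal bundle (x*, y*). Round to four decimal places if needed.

With perfect complements, no substitution: consume in ratio x:y = 2:1.
Budget: P_x·x + P_y·(1/2)·x = M, so (2·P_x + P_y)·x = 2·M.
Demand: x*(P_x,P_y,M) = 2·M/(2·P_x + P_y), y* = M/(2·P_x + P_y).
Here 2·5.25 + 5.25 = 15.75, giving x* = 3.8095 and y* = 1.9048.

x* = 3.8095, y* = 1.9048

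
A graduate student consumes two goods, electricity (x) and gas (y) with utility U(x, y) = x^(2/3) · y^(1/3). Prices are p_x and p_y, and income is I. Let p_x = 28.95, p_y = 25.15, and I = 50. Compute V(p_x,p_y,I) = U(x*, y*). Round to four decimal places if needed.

Demand: x*(p_x,p_y,I) = 2/3·I/p_x and y* = 1/3·I/p_y.
At p_x=28.95, p_y=25.15, I=50: x* = 2/3·50/28.95 = 1.1514, y* = 0.6627.
Utility at the optimum: U(1.1514, 0.6627) = 0.9578.

V = 0.9578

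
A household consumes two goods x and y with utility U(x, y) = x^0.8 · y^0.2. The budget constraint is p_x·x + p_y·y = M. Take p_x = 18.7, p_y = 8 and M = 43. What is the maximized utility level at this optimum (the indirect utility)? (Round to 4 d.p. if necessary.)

V = 1.6522

Tangency: MRS = 4·y/x = p_x/p_y.
So 0.8·p_y·y = 0.2·p_x·x; combined with the budget, a share 0.8 of income goes to x.
Demand: x*(p_x,p_y,M) = 0.8·M/p_x and y* = 0.2·M/p_y.
At p_x=18.7, p_y=8, M=43: x* = 0.8·43/18.7 = 1.8396, y* = 1.075.
Utility at the optimum: U(1.8396, 1.075) = 1.6522.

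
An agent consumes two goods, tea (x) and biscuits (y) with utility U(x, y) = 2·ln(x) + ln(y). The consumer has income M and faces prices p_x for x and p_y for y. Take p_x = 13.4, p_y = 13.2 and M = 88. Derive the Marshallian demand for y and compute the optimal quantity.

y* = 2.2222

MU_x/MU_y = (2·y)/(x); tangency sets this equal to p_x/p_y.
So 2·p_y·y = p_x·x; combined with the budget, a share 2/3 of income goes to x.
Demand: x*(p_x,p_y,M) = 2/3·M/p_x and y* = 1/3·M/p_y.
At p_x=13.4, p_y=13.2, M=88: y* = 1/3·88/13.2 = 2.2222.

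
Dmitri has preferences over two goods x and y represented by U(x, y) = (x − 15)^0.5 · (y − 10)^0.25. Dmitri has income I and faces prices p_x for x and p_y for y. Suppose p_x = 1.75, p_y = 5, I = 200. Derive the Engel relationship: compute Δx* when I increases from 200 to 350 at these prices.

This is Cobb-Douglas in (x−15, y−10): tangency gives 0.5·p_y·(y−10) = 0.25·p_x·(x−15).
After buying the subsistence bundle (15, 10), a share 2/3 of the remaining income goes to x: x* = 15 + 2/3·(I − 15p_x − 10p_y)/p_x.
Discretionary income = 200 − 15·1.75 − 10·5 = 123.75; x* = 15 + 2/3·123.75/1.75 = 62.1429.
At I' = 350: x* = 119.2857. Change: 119.2857 − 62.1429 = 57.1429.

Δx* = 57.1429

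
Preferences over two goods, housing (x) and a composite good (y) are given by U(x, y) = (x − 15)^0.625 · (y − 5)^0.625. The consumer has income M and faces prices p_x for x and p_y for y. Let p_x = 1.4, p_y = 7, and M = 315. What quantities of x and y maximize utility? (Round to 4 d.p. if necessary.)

Discretionary income = 315 − 15·1.4 − 5·7 = 259; x* = 15 + 0.5·259/1.4 = 107.5; y* = 5 + 0.5·259/7 = 23.5.

x* = 107.5, y* = 23.5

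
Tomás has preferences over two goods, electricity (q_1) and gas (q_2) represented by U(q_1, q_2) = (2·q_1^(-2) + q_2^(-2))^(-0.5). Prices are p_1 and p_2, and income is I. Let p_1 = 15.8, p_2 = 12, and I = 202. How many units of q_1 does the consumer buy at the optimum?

From the CES first-order condition, 2·(q_2/q_1)^(3) = p_1/p_2.
Solve for the ratio: q_2/q_1 = [(1/2)·p_1/p_2]^(1/3).
With the ratio pinned down, the budget gives q_1* = I/(p_1 + p_2·(q_2/q_1)) and q_2* = (q_2/q_1)·q_1*.
Numerically q_2/q_1 = 0.869925, so q_1* = 202/(15.8 + 12·0.869925) = 7.6984.

q_1* = 7.6984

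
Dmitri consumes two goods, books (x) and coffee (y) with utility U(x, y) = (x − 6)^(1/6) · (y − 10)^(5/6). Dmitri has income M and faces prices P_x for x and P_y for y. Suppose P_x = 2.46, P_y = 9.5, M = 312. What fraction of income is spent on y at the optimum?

share on y = 0.8447

MRS = (1/5)·(y−10)/(x−6). Tangency with P_x/P_y gives y−10 = 5·(P_x/P_y)·(x−6).
After buying the subsistence bundle (6, 10), a share 1/6 of the remaining income goes to x: x* = 6 + 1/6·(M − 6P_x − 10P_y)/P_x.
Discretionary income = 312 − 6·2.46 − 10·9.5 = 202.24; x* = 6 + 1/6·202.24/2.46 = 19.7019; y* = 10 + 5/6·202.24/9.5 = 27.7404.
Expenditure on y: 9.5·27.7404 = 263.5333; share = 0.8447.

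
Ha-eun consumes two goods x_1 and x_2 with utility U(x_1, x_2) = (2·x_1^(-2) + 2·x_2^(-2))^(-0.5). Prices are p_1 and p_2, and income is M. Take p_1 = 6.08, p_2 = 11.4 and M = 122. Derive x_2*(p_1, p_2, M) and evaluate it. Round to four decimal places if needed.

x_2* = 6.456

MRS = MU_x_1/MU_x_2 = (x_2/x_1)^(3). Set equal to p_1/p_2.
Hence x_2/x_1 = (p_1/p_2)^(1/(3)), i.e. raised to the 1/3 power.
Substitute x_2 = (x_2/x_1)·x_1 into the budget: x_1* = M/(p_1 + p_2·(x_2/x_1)).
Numerically x_2/x_1 = 0.81096, so x_1* = 122/(6.08 + 11.4·0.81096) = 7.9609 and x_2* = 0.81096·7.9609 = 6.456.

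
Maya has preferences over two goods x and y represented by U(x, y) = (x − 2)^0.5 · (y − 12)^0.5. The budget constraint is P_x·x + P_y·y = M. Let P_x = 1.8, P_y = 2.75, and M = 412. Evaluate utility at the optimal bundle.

V = 84.3649

MRS = (y−12)/(x−2). Tangency with P_x/P_y gives y−12 = (P_x/P_y)·(x−2).
After buying the subsistence bundle (2, 12), a share 0.5 of the remaining income goes to x: x* = 2 + 0.5·(M − 2P_x − 12P_y)/P_x.
Discretionary income = 412 − 2·1.8 − 12·2.75 = 375.4; x* = 2 + 0.5·375.4/1.8 = 106.2778; y* = 12 + 0.5·375.4/2.75 = 80.2545.
Utility at the optimum: U(106.2778, 80.2545) = 84.3649.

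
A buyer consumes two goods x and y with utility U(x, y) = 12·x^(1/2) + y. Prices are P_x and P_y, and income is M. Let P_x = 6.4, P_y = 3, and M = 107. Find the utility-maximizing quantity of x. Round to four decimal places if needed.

Set MRS = P_x/P_y: 6·x^(−1/2) = P_x/P_y.
Solve: √x = 6·P_y/P_x, so x*(P_x,P_y) = (6·P_y/P_x)², and y* = (M − P_x·x*)/P_y.
Plugging in: x* = (6·3/6.4)² = 7.9102.

x* = 7.9102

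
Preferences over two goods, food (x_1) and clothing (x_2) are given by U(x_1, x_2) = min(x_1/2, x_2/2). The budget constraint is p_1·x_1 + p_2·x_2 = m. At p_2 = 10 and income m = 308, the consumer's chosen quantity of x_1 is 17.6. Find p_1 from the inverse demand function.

With perfect complements, no substitution: consume in ratio x_1:x_2 = 2:2.
Budget: p_1·x_1 + p_2·x_1 = m, so (2·p_1 + 2·p_2)·x_1 = 2·m.
Demand: x_1*(p_1,p_2,m) = 2·m/(2·p_1 + 2·p_2), x_2* = 2·m/(2·p_1 + 2·p_2).
Set x_1* = 17.6 in the demand function and solve for p_1: p_1 = 7.5.

p_1 = 7.5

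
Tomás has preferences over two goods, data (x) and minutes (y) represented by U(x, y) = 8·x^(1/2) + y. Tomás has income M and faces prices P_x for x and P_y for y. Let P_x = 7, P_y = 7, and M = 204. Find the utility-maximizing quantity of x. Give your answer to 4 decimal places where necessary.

x* = 16

Set MRS = P_x/P_y: 4·x^(−1/2) = P_x/P_y.
Solve: √x = 4·P_y/P_x, so x*(P_x,P_y) = (4·P_y/P_x)², and y* = (M − P_x·x*)/P_y.
Plugging in: x* = (4·7/7)² = 16.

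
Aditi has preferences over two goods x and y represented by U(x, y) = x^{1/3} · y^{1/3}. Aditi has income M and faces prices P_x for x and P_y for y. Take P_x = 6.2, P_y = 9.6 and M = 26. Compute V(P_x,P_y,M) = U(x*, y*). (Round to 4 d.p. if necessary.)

V = 1.416

The MRS is y/x. Set MRS = P_x/P_y.
Rearranging, P_y·y = P_x·x. Substituting into the budget gives P_x·x·(1 + 1) = M.
Demand: x*(P_x,P_y,M) = 0.5·M/P_x and y* = 0.5·M/P_y.
At P_x=6.2, P_y=9.6, M=26: x* = 0.5·26/6.2 = 2.0968, y* = 1.3542.
Utility at the optimum: U(2.0968, 1.3542) = 1.416.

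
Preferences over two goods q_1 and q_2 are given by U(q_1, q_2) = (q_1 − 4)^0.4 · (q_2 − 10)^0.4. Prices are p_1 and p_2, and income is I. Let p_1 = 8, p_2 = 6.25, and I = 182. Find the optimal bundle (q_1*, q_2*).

Substituting into the budget: q_1* = 4 + 0.5·(I − 4·p_1 − 10·p_2)/p_1, and q_2* = 10 + 0.5·(…)/p_2.
Discretionary income = 182 − 4·8 − 10·6.25 = 87.5; q_1* = 4 + 0.5·87.5/8 = 9.4688; q_2* = 10 + 0.5·87.5/6.25 = 17.

q_1* = 9.4688, q_2* = 17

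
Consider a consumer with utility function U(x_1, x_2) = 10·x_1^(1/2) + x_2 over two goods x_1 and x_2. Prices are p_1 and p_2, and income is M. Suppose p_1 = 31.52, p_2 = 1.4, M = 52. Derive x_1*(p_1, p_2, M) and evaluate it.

Solve: √x_1 = 5·p_2/p_1, so x_1*(p_1,p_2) = (5·p_2/p_1)², and x_2* = (M − p_1·x_1*)/p_2.
Plugging in: x_1* = (5·1.4/31.52)² = 0.0493.

x_1* = 0.0493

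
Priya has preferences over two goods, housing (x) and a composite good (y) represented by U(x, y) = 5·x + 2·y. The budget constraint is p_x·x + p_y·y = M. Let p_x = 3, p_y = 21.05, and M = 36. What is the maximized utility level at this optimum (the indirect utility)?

Linear utility — the consumer picks whichever good has higher MU/price: 5/3 = 1.6667 vs 2/21.05 = 0.095.
x gives more utility per dollar, so spend all income on x: x* = M/p_x, y* = 0.
Numerically: x* = 12, y* = 0.
Utility at the optimum: U(12, 0) = 60.

V = 60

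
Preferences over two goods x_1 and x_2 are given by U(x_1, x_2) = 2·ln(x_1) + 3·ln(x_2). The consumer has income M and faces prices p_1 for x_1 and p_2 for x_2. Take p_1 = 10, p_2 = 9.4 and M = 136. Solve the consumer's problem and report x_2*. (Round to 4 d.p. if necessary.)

x_2* = 8.6809

Tangency: MRS = (2/3)·x_2/x_1 = p_1/p_2.
So 2·p_2·x_2 = 3·p_1·x_1; combined with the budget, a share 0.4 of income goes to x_1.
Demand: x_1*(p_1,p_2,M) = 0.4·M/p_1 and x_2* = 0.6·M/p_2.
At p_1=10, p_2=9.4, M=136: x_2* = 0.6·136/9.4 = 8.6809.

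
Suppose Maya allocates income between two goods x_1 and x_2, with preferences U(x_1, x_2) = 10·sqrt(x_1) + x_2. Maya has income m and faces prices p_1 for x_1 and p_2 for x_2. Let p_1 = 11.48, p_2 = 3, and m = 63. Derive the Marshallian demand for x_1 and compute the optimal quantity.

Set MRS = p_1/p_2: 5·x_1^(−1/2) = p_1/p_2.
Thus x_1* = (5·p_2/p_1)² — independent of m — with the rest of income spent on x_2.
Plugging in: x_1* = (5·3/11.48)² = 1.7073.

x_1* = 1.7073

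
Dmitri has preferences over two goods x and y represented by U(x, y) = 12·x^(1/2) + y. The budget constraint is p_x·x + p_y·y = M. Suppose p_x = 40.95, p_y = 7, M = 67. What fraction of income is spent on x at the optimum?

share on x = 0.6429

Plugging in: x* = (6·7/40.95)² = 1.0519, y* = 3.4176.
Expenditure on x: 40.95·1.0519 = 43.0769; share = 0.6429.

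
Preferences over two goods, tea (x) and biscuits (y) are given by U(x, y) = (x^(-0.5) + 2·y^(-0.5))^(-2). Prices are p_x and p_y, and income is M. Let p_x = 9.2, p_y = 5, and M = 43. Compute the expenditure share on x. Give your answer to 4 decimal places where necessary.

With the ratio pinned down, the budget gives x* = M/(p_x + p_y·(y/x)) and y* = (y/x)·x*.
Numerically y/x = 2.383592, so x* = 43/(9.2 + 5·2.383592) = 2.0362 and y* = 2.383592·2.0362 = 4.8534.
Expenditure on x: 9.2·2.0362 = 18.7329; share = 0.4356.

share on x = 0.4356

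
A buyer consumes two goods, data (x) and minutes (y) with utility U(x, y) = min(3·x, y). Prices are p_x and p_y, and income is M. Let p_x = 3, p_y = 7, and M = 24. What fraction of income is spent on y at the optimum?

With perfect complements, no substitution: consume in ratio x:y = 1:3.
Budget: p_x·x + p_y·3·x = M, so (p_x + 3·p_y)·x = M.
Demand: x*(p_x,p_y,M) = M/(p_x + 3·p_y), y* = 3·M/(p_x + 3·p_y).
Here 3 + 3·7 = 24, giving x* = 1 and y* = 3.
Expenditure on y: 7·3 = 21; share = 0.875.

share on y = 0.875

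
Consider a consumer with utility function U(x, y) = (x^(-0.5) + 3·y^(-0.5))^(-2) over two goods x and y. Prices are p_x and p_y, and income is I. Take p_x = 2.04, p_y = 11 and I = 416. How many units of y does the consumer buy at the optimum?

From the CES first-order condition, (1/3)·(y/x)^(1.5) = p_x/p_y.
Solve for the ratio: y/x = [3·p_x/p_y]^(2/3).
Substitute y = (y/x)·x into the budget: x* = I/(p_x + p_y·(y/x)).
Numerically y/x = 0.676455, so x* = 416/(2.04 + 11·0.676455) = 43.8772 and y* = 0.676455·43.8772 = 29.681.

y* = 29.681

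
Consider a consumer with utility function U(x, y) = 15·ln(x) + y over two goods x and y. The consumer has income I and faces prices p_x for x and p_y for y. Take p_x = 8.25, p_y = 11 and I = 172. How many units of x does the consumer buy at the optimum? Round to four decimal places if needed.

MU_x = 15/x, MU_y = 1. Tangency: 15/x = p_x/p_y.
So x*(p_x,p_y) = 15·p_y/p_x, independent of income; and y* = (I − 15·p_y)/p_y.
At the given prices: x* = 15·11/8.25 = 20.

x* = 20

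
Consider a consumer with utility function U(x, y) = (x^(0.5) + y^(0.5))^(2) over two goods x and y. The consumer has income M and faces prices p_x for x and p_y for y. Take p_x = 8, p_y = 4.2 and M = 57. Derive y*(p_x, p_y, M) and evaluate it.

y* = 8.8993

From the CES first-order condition, (y/x)^(0.5) = p_x/p_y.
Solve for the ratio: y/x = [p_x/p_y]^(2).
With the ratio pinned down, the budget gives x* = M/(p_x + p_y·(y/x)) and y* = (y/x)·x*.
Numerically y/x = 3.628118, so x* = 57/(8 + 4.2·3.628118) = 2.4529 and y* = 3.628118·2.4529 = 8.8993.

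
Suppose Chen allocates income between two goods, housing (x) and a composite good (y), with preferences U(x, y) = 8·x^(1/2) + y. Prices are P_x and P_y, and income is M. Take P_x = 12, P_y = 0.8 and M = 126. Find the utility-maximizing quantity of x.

MU_x = 4/√x, MU_y = 1. Tangency: 4/√x = P_x/P_y.
Solve: √x = 4·P_y/P_x, so x*(P_x,P_y) = (4·P_y/P_x)², and y* = (M − P_x·x*)/P_y.
Plugging in: x* = (4·0.8/12)² = 0.0711.

x* = 0.0711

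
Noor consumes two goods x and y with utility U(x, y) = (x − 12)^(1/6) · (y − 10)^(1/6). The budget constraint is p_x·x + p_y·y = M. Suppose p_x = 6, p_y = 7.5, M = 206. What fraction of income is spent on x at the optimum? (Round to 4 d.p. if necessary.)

MRS = (y−10)/(x−12). Tangency with p_x/p_y gives y−10 = (p_x/p_y)·(x−12).
Substituting into the budget: x* = 12 + 0.5·(M − 12·p_x − 10·p_y)/p_x, and y* = 10 + 0.5·(…)/p_y.
Discretionary income = 206 − 12·6 − 10·7.5 = 59; x* = 12 + 0.5·59/6 = 16.9167; y* = 10 + 0.5·59/7.5 = 13.9333.
Expenditure on x: 6·16.9167 = 101.5; share = 0.4927.

share on x = 0.4927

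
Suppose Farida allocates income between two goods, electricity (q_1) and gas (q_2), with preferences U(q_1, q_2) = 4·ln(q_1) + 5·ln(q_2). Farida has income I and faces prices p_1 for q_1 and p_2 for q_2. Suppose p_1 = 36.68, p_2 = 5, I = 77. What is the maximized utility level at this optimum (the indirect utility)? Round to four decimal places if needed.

MU_q_1/MU_q_2 = (4·q_2)/(5·q_1); tangency sets this equal to p_1/p_2.
So 4·p_2·q_2 = 5·p_1·q_1; combined with the budget, a share 4/9 of income goes to q_1.
Demand: q_1*(p_1,p_2,I) = 4/9·I/p_1 and q_2* = 5/9·I/p_2.
At p_1=36.68, p_2=5, I=77: q_1* = 4/9·77/36.68 = 0.933, q_2* = 8.5556.
Utility at the optimum: U(0.933, 8.5556) = 10.4555.

V = 10.4555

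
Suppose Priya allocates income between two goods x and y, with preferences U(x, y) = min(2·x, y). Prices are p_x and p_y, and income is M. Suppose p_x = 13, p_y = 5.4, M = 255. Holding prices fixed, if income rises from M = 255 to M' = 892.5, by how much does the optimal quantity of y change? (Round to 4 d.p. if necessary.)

Leontief preferences: the optimum is at the kink where x/1 = y/2, i.e. y = 2·x.
Budget: p_x·x + p_y·2·x = M, so (p_x + 2·p_y)·x = M.
Demand: x*(p_x,p_y,M) = M/(p_x + 2·p_y), y* = 2·M/(p_x + 2·p_y).
Here 13 + 2·5.4 = 23.8, giving y* = 21.4286.
At M' = 892.5: y* = 75. Change: 75 − 21.4286 = 53.5714.

Δy* = 53.5714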